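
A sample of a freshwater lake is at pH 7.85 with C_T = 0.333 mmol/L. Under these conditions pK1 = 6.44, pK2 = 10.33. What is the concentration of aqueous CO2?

[CO2*] = 12.4 μmol/L

α₀ = 1 / (1 + K1/[H⁺] + K1K2/[H⁺]²) = 1 / (1 + 10^+1.41 + 10^-1.07)
   = 1 / (1 + 25.704 + 0.085114) = 1/26.789 = 0.03733
[CO2*] = α₀ × DIC = 0.03733 × 0.333 = 0.0124 mmol/L = 12.4 μmol/L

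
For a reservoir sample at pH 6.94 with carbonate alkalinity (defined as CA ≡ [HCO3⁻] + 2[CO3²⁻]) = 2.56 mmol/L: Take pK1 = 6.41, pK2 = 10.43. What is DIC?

CA = [HCO3⁻] + 2[CO3²⁻] = (α₁ + 2α₂)·DIC
At pH 6.94: [H⁺]/K1 = 10^-0.53 = 0.29512, K2/[H⁺] = 10^-3.49 = 0.00032359
α₁ = 1/(1 + 0.29512 + 0.00032359) = 1/1.2954 = 0.7719; α₂ = α₁·K2/[H⁺] = 0.0002498
α₁ + 2α₂ = 0.7724
DIC = CA / (α₁ + 2α₂) = 2.56 / 0.7724 = 3.31 mmol/L

DIC = 3.31 mmol/L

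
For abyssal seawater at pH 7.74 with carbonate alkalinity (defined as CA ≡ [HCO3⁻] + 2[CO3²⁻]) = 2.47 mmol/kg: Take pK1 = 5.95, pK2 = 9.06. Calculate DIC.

CA = [HCO3⁻] + 2[CO3²⁻] = (α₁ + 2α₂)·DIC
At pH 7.74: [H⁺]/K1 = 10^-1.79 = 0.016218, K2/[H⁺] = 10^-1.32 = 0.047863
α₁ = 1/(1 + 0.016218 + 0.047863) = 1/1.0641 = 0.9398; α₂ = α₁·K2/[H⁺] = 0.04498
α₁ + 2α₂ = 1.0297
DIC = CA / (α₁ + 2α₂) = 2.47 / 1.0297 = 2.40 mmol/kg

DIC = 2.40 mmol/kg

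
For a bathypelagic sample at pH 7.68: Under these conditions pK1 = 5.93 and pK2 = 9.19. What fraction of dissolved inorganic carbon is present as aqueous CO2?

α₀ = 1 / (1 + K1/[H⁺] + K1K2/[H⁺]²) = 1 / (1 + 10^+1.75 + 10^+0.24)
   = 1 / (1 + 56.234 + 1.7378) = 1/58.972 = 0.01696

α₀ = 0.0170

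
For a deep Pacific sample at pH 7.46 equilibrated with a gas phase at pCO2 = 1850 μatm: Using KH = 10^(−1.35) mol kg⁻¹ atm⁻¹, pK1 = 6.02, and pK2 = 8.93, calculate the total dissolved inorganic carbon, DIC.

DIC = 2.44 mmol/kg

[CO2*] = KH · pCO2 = 10^(−1.35) × 1850×10^-6 = 8.264×10^-5 mol/kg
α₀ = 1/(1 + K1/[H⁺] + K1K2/[H⁺]²) = 1/(1 + 10^+1.44 + 10^-0.03) = 0.03393
DIC = [CO2*]/α₀ = 8.264×10^-5 / 0.03393 = 2.44 mmol/kg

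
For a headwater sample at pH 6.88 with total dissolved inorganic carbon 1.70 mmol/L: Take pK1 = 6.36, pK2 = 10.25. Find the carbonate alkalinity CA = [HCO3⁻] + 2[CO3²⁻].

CA = [HCO3⁻] + 2[CO3²⁻] = (α₁ + 2α₂)·DIC
At pH 6.88: [H⁺]/K1 = 10^-0.52 = 0.30200, K2/[H⁺] = 10^-3.37 = 0.00042658
α₁ = 1/(1 + 0.30200 + 0.00042658) = 1/1.3024 = 0.7678; α₂ = α₁·K2/[H⁺] = 0.0003275
α₁ + 2α₂ = 0.7685
CA = 0.7685 × 1.70 = 1.31 mmol/L

CA = 1.31 mmol/L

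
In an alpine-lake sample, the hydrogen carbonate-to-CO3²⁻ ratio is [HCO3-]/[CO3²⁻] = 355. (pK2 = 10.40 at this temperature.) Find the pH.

pH = 7.85

From K2 = [H⁺][CO3²⁻]/[HCO3-]:  pH = pK2 − log₁₀([HCO3-]/[CO3²⁻])
log₁₀(355) = +2.550
pH = 10.40 − (+2.550) = 7.85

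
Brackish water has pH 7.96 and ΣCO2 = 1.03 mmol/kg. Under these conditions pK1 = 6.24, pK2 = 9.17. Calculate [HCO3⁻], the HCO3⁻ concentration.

α₁ = 1 / (1 + [H⁺]/K1 + K2/[H⁺]) = 1 / (1 + 10^-1.72 + 10^-1.21)
   = 1 / (1 + 0.019055 + 0.061660) = 1/1.0807 = 0.9253
[HCO3⁻] = α₁ × DIC = 0.9253 × 1.03 = 0.953 mmol/kg

[HCO3⁻] = 0.953 mmol/kg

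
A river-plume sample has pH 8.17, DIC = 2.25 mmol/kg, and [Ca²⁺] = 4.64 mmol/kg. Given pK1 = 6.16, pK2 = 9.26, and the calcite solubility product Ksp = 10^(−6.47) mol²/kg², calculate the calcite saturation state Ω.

α₂ = 1 / (1 + [H⁺]/K2 + [H⁺]²/(K1K2)) = 1 / (1 + 10^+1.09 + 10^-0.92)
   = 1 / (1 + 12.303 + 0.12023) = 1/13.423 = 0.07450
[CO3²⁻] = α₂ × DIC = 0.07450 × 2.25 = 0.1676 mmol/kg
Ksp = 10^(−6.47) = 3.388×10^-7
Ω = [Ca²⁺][CO3²⁻]/Ksp = (4.64×10^-3)(1.676×10^-4) / 3.388×10^-7 = 2.30

Ω = 2.30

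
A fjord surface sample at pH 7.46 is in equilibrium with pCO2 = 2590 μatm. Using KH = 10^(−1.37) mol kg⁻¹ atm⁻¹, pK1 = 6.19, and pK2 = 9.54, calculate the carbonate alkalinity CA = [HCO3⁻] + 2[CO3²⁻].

[CO2*] = KH · pCO2 = 10^(−1.37) × 2590×10^-6 = 1.105×10^-4 mol/kg
α₀ = 1/(1 + K1/[H⁺] + K1K2/[H⁺]²) = 1/(1 + 10^+1.27 + 10^-0.81) = 0.05057
DIC = [CO2*]/α₀ = 1.105×10^-4 / 0.05057 = 2.185 mmol/kg
CA = (α₁ + 2α₂)·DIC = (0.9416 + 2×0.007832) × 2.185 = 2.09 mmol/kg

CA = 2.09 mmol/kg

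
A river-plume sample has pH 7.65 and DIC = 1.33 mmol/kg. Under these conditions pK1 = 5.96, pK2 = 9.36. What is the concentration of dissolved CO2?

[CO2*] = 0.0261 mmol/kg

α₀ = 1 / (1 + K1/[H⁺] + K1K2/[H⁺]²) = 1 / (1 + 10^+1.69 + 10^-0.02)
   = 1 / (1 + 48.978 + 0.95499) = 1/50.933 = 0.01963
[CO2*] = α₀ × DIC = 0.01963 × 1.33 = 0.0261 mmol/kg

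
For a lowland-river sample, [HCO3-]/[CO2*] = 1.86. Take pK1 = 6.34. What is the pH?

pH = 6.61

From K1 = [H⁺][HCO3-]/[CO2*]:  pH = pK1 + log₁₀([HCO3-]/[CO2*])
log₁₀(1.86) = +0.270
pH = 6.34 + (+0.270) = 6.61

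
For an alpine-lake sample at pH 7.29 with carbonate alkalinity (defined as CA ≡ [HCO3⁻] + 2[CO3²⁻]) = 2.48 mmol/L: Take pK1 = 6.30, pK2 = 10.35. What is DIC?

DIC = 2.73 mmol/L

CA = [HCO3⁻] + 2[CO3²⁻] = (α₁ + 2α₂)·DIC
At pH 7.29: [H⁺]/K1 = 10^-0.99 = 0.10233, K2/[H⁺] = 10^-3.06 = 0.00087096
α₁ = 1/(1 + 0.10233 + 0.00087096) = 1/1.1032 = 0.9065; α₂ = α₁·K2/[H⁺] = 0.0007895
α₁ + 2α₂ = 0.9080
DIC = CA / (α₁ + 2α₂) = 2.48 / 0.9080 = 2.73 mmol/L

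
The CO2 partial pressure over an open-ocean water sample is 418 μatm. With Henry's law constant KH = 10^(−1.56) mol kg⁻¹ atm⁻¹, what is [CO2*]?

KH = 10^(−1.56) = 2.754×10^-2 mol kg⁻¹ atm⁻¹
[CO2*] = KH · pCO2 = 2.754×10^-2 × 418×10^-6 atm = 1.15×10^-5 mol/kg

[CO2*] = 11.5 μmol/kg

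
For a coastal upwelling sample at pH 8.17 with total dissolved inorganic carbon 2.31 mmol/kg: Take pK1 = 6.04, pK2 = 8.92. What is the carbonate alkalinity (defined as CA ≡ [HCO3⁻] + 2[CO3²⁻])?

CA = [HCO3⁻] + 2[CO3²⁻] = (α₁ + 2α₂)·DIC
At pH 8.17: [H⁺]/K1 = 10^-2.13 = 0.0074131, K2/[H⁺] = 10^-0.75 = 0.17783
α₁ = 1/(1 + 0.0074131 + 0.17783) = 1/1.1852 = 0.8437; α₂ = α₁·K2/[H⁺] = 0.1500
α₁ + 2α₂ = 1.1438
CA = 1.1438 × 2.31 = 2.64 mmol/kg

CA = 2.64 mmol/kg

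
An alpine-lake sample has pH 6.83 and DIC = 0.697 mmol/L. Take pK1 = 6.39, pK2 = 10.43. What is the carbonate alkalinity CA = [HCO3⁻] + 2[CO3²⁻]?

CA = 0.512 mmol/L

CA = [HCO3⁻] + 2[CO3²⁻] = (α₁ + 2α₂)·DIC
At pH 6.83: [H⁺]/K1 = 10^-0.44 = 0.36308, K2/[H⁺] = 10^-3.60 = 0.00025119
α₁ = 1/(1 + 0.36308 + 0.00025119) = 1/1.3633 = 0.7335; α₂ = α₁·K2/[H⁺] = 0.0001842
α₁ + 2α₂ = 0.7339
CA = 0.7339 × 0.697 = 0.512 mmol/L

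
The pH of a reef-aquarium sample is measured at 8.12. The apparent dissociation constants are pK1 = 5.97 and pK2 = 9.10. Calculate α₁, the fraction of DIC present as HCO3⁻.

α₁ = 0.899

α₁ = 1 / (1 + [H⁺]/K1 + K2/[H⁺]) = 1 / (1 + 10^-2.15 + 10^-0.98)
   = 1 / (1 + 0.0070795 + 0.10471) = 1/1.1118 = 0.8994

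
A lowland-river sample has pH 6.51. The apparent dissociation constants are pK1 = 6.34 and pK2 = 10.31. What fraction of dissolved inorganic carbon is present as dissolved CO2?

α₀ = 1 / (1 + K1/[H⁺] + K1K2/[H⁺]²) = 1 / (1 + 10^+0.17 + 10^-3.63)
   = 1 / (1 + 1.4791 + 0.00023442) = 1/2.4793 = 0.4033

α₀ = 0.403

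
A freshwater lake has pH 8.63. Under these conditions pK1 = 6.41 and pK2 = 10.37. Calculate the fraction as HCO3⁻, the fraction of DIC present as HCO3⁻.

α₁ = 1 / (1 + [H⁺]/K1 + K2/[H⁺]) = 1 / (1 + 10^-2.22 + 10^-1.74)
   = 1 / (1 + 0.0060256 + 0.018197) = 1/1.0242 = 0.9764

α₁ = 0.976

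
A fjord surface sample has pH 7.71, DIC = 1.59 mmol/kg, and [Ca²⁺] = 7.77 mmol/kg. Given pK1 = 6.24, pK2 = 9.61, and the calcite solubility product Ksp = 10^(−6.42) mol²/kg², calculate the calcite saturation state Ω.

Ω = 0.391

α₂ = 1 / (1 + [H⁺]/K2 + [H⁺]²/(K1K2)) = 1 / (1 + 10^+1.90 + 10^+0.43)
   = 1 / (1 + 79.433 + 2.6915) = 1/83.124 = 0.01203
[CO3²⁻] = α₂ × DIC = 0.01203 × 1.59 = 0.01913 mmol/kg = 19.13 μmol/kg
Ksp = 10^(−6.42) = 3.802×10^-7
Ω = [Ca²⁺][CO3²⁻]/Ksp = (7.77×10^-3)(1.913×10^-5) / 3.802×10^-7 = 0.391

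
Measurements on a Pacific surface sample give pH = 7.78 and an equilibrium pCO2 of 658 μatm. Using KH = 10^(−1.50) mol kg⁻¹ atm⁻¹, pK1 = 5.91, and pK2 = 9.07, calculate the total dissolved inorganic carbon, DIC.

DIC = 1.64 mmol/kg

[CO2*] = KH · pCO2 = 10^(−1.50) × 658×10^-6 = 2.081×10^-5 mol/kg
α₀ = 1/(1 + K1/[H⁺] + K1K2/[H⁺]²) = 1/(1 + 10^+1.87 + 10^+0.58) = 0.01267
DIC = [CO2*]/α₀ = 2.081×10^-5 / 0.01267 = 1.64 mmol/kg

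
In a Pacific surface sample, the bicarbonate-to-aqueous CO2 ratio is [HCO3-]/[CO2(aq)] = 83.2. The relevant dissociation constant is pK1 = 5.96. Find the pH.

From K1 = [H⁺][HCO3-]/[CO2(aq)]:  pH = pK1 + log₁₀([HCO3-]/[CO2(aq)])
log₁₀(83.2) = +1.920
pH = 5.96 + (+1.920) = 7.88

pH = 7.88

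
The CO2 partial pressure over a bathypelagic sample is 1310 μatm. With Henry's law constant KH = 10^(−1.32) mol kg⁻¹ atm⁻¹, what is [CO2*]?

[CO2*] = 62.7 μmol/kg

KH = 10^(−1.32) = 4.786×10^-2 mol kg⁻¹ atm⁻¹
[CO2*] = KH · pCO2 = 4.786×10^-2 × 1310×10^-6 atm = 6.27×10^-5 mol/kg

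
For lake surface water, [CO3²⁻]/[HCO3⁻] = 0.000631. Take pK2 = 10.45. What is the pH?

From K2 = [H⁺][CO3²⁻]/[HCO3⁻]:  pH = pK2 + log₁₀([CO3²⁻]/[HCO3⁻])
log₁₀(0.000631) = -3.200
pH = 10.45 + (-3.200) = 7.25

pH = 7.25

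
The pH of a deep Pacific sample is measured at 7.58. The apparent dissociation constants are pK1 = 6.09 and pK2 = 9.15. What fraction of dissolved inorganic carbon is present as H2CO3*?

α₀ = 0.0305

α₀ = 1 / (1 + K1/[H⁺] + K1K2/[H⁺]²) = 1 / (1 + 10^+1.49 + 10^-0.08)
   = 1 / (1 + 30.903 + 0.83176) = 1/32.735 = 0.03055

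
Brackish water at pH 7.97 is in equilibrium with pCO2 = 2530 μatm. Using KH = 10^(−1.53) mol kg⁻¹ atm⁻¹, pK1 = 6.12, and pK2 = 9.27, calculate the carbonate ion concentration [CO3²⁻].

[CO2*] = KH · pCO2 = 10^(−1.53) × 2530×10^-6 = 7.467×10^-5 mol/kg
α₀ = 1/(1 + K1/[H⁺] + K1K2/[H⁺]²) = 1/(1 + 10^+1.85 + 10^+0.55) = 0.01327
DIC = [CO2*]/α₀ = 7.467×10^-5 / 0.01327 = 5.626 mmol/kg
[CO3²⁻] = α₂·DIC; α₂ = 0.04709, so [CO3²⁻] = 0.04709 × 5.626 = 0.265 mmol/kg

[CO3²⁻] = 0.265 mmol/kg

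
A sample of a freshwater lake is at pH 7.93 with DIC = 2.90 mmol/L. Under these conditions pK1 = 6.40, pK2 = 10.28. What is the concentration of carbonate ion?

[CO3²⁻] = 12.5 μmol/L

α₂ = 1 / (1 + [H⁺]/K2 + [H⁺]²/(K1K2)) = 1 / (1 + 10^+2.35 + 10^+0.82)
   = 1 / (1 + 223.87 + 6.6069) = 1/231.48 = 0.004320
[CO3²⁻] = α₂ × DIC = 0.004320 × 2.90 = 0.0125 mmol/L = 12.5 μmol/L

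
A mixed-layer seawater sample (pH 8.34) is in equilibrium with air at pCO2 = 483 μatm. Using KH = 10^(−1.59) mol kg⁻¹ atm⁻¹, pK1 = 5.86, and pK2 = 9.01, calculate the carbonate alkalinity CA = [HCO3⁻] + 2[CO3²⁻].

CA = 5.35 mmol/kg

[CO2*] = KH · pCO2 = 10^(−1.59) × 483×10^-6 = 1.242×10^-5 mol/kg
α₀ = 1/(1 + K1/[H⁺] + K1K2/[H⁺]²) = 1/(1 + 10^+2.48 + 10^+1.81) = 0.002721
DIC = [CO2*]/α₀ = 1.242×10^-5 / 0.002721 = 4.563 mmol/kg
CA = (α₁ + 2α₂)·DIC = (0.8216 + 2×0.1757) × 4.563 = 5.35 mmol/kg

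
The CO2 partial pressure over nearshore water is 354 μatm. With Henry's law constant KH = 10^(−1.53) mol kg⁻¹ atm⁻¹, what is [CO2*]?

KH = 10^(−1.53) = 2.951×10^-2 mol kg⁻¹ atm⁻¹
[CO2*] = KH · pCO2 = 2.951×10^-2 × 354×10^-6 atm = 1.04×10^-5 mol/kg

[CO2*] = 10.4 μmol/kg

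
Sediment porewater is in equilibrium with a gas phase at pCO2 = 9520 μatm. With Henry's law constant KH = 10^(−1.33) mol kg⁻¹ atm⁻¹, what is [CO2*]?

KH = 10^(−1.33) = 4.677×10^-2 mol kg⁻¹ atm⁻¹
[CO2*] = KH · pCO2 = 4.677×10^-2 × 9520×10^-6 atm = 4.45×10^-4 mol/kg

[CO2*] = 445 μmol/kg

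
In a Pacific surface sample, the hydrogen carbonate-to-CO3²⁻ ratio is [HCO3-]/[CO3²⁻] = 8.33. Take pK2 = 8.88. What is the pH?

From K2 = [H⁺][CO3²⁻]/[HCO3-]:  pH = pK2 − log₁₀([HCO3-]/[CO3²⁻])
log₁₀(8.33) = +0.921
pH = 8.88 − (+0.921) = 7.96

pH = 7.96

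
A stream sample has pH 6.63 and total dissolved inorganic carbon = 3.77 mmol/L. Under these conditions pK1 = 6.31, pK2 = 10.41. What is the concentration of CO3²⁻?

α₂ = 1 / (1 + [H⁺]/K2 + [H⁺]²/(K1K2)) = 1 / (1 + 10^+3.78 + 10^+3.46)
   = 1 / (1 + 6025.6 + 2884.0) = 1/8910.6 = 0.0001122
[CO3²⁻] = α₂ × DIC = 0.0001122 × 3.77 = 0.000423 mmol/L = 0.423 μmol/L

[CO3²⁻] = 0.423 μmol/L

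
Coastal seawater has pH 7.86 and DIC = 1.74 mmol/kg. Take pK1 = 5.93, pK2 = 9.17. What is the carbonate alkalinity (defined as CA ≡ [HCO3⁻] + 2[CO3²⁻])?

CA = 1.80 mmol/kg

CA = [HCO3⁻] + 2[CO3²⁻] = (α₁ + 2α₂)·DIC
At pH 7.86: [H⁺]/K1 = 10^-1.93 = 0.011749, K2/[H⁺] = 10^-1.31 = 0.048978
α₁ = 1/(1 + 0.011749 + 0.048978) = 1/1.0607 = 0.9427; α₂ = α₁·K2/[H⁺] = 0.04617
α₁ + 2α₂ = 1.0351
CA = 1.0351 × 1.74 = 1.80 mmol/kg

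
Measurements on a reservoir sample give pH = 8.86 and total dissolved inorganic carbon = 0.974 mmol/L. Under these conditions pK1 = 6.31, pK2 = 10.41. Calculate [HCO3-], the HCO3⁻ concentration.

α₁ = 1 / (1 + [H⁺]/K1 + K2/[H⁺]) = 1 / (1 + 10^-2.55 + 10^-1.55)
   = 1 / (1 + 0.0028184 + 0.028184) = 1/1.0310 = 0.9699
[HCO3⁻] = α₁ × DIC = 0.9699 × 0.974 = 0.945 mmol/L

[HCO3⁻] = 0.945 mmol/L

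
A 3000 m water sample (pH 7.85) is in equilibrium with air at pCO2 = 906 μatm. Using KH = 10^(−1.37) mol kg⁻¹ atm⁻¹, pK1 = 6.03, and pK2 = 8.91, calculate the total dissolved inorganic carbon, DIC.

[CO2*] = KH · pCO2 = 10^(−1.37) × 906×10^-6 = 3.865×10^-5 mol/kg
α₀ = 1/(1 + K1/[H⁺] + K1K2/[H⁺]²) = 1/(1 + 10^+1.82 + 10^+0.76) = 0.01373
DIC = [CO2*]/α₀ = 3.865×10^-5 / 0.01373 = 2.81 mmol/kg

DIC = 2.81 mmol/kg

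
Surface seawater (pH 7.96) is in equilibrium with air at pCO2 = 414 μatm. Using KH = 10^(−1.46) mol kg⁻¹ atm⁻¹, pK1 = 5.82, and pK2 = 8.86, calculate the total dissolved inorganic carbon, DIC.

DIC = 2.25 mmol/kg

[CO2*] = KH · pCO2 = 10^(−1.46) × 414×10^-6 = 1.435×10^-5 mol/kg
α₀ = 1/(1 + K1/[H⁺] + K1K2/[H⁺]²) = 1/(1 + 10^+2.14 + 10^+1.24) = 0.006393
DIC = [CO2*]/α₀ = 1.435×10^-5 / 0.006393 = 2.25 mmol/kg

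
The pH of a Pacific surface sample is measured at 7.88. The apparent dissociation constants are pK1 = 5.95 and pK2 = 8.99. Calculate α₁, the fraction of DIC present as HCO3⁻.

α₁ = 1 / (1 + [H⁺]/K1 + K2/[H⁺]) = 1 / (1 + 10^-1.93 + 10^-1.11)
   = 1 / (1 + 0.011749 + 0.077625) = 1/1.0894 = 0.9180

α₁ = 0.918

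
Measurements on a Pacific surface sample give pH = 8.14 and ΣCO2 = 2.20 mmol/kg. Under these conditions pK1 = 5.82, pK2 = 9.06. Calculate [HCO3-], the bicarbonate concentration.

α₁ = 1 / (1 + [H⁺]/K1 + K2/[H⁺]) = 1 / (1 + 10^-2.32 + 10^-0.92)
   = 1 / (1 + 0.0047863 + 0.12023) = 1/1.1250 = 0.8889
[HCO3⁻] = α₁ × DIC = 0.8889 × 2.20 = 1.96 mmol/kg

[HCO3⁻] = 1.96 mmol/kg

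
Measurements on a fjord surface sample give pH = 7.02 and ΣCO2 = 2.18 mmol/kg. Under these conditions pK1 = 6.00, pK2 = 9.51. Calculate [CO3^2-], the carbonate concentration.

α₂ = 1 / (1 + [H⁺]/K2 + [H⁺]²/(K1K2)) = 1 / (1 + 10^+2.49 + 10^+1.47)
   = 1 / (1 + 309.03 + 29.512) = 1/339.54 = 0.002945
[CO3²⁻] = α₂ × DIC = 0.002945 × 2.18 = 0.00642 mmol/kg = 6.42 μmol/kg

[CO3²⁻] = 6.42 μmol/kg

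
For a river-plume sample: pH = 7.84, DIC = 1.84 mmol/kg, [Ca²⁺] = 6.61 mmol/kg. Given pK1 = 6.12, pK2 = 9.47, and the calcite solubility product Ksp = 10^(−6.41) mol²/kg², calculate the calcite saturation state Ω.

α₂ = 1 / (1 + [H⁺]/K2 + [H⁺]²/(K1K2)) = 1 / (1 + 10^+1.63 + 10^-0.09)
   = 1 / (1 + 42.658 + 0.81283) = 1/44.471 = 0.02249
[CO3²⁻] = α₂ × DIC = 0.02249 × 1.84 = 0.04138 mmol/kg
Ksp = 10^(−6.41) = 3.890×10^-7
Ω = [Ca²⁺][CO3²⁻]/Ksp = (6.61×10^-3)(4.138×10^-5) / 3.890×10^-7 = 0.703

Ω = 0.703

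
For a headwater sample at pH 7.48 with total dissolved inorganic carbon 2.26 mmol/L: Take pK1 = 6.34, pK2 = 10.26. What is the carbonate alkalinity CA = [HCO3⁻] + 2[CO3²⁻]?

CA = [HCO3⁻] + 2[CO3²⁻] = (α₁ + 2α₂)·DIC
At pH 7.48: [H⁺]/K1 = 10^-1.14 = 0.072444, K2/[H⁺] = 10^-2.78 = 0.0016596
α₁ = 1/(1 + 0.072444 + 0.0016596) = 1/1.0741 = 0.9310; α₂ = α₁·K2/[H⁺] = 0.001545
α₁ + 2α₂ = 0.9341
CA = 0.9341 × 2.26 = 2.11 mmol/L

CA = 2.11 mmol/L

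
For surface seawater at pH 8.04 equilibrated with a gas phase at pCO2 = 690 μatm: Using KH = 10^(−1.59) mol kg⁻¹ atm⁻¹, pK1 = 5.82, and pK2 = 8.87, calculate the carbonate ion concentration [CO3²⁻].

[CO2*] = KH · pCO2 = 10^(−1.59) × 690×10^-6 = 1.774×10^-5 mol/kg
α₀ = 1/(1 + K1/[H⁺] + K1K2/[H⁺]²) = 1/(1 + 10^+2.22 + 10^+1.39) = 0.005222
DIC = [CO2*]/α₀ = 1.774×10^-5 / 0.005222 = 3.396 mmol/kg
[CO3²⁻] = α₂·DIC; α₂ = 0.1282, so [CO3²⁻] = 0.1282 × 3.396 = 0.435 mmol/kg

[CO3²⁻] = 0.435 mmol/kg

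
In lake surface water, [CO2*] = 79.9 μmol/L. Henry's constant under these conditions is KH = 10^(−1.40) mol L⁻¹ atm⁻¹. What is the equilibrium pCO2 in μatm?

pCO2 = 2010 μatm

KH = 10^(−1.40) = 3.981×10^-2 mol L⁻¹ atm⁻¹
pCO2 = [CO2*]/KH = 79.9×10^-6 / 3.981×10^-2 = 2.01×10^-3 atm = 2010 μatm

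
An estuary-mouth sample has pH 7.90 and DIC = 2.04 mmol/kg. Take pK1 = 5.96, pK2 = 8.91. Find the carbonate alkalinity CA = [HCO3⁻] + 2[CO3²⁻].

CA = 2.20 mmol/kg

CA = [HCO3⁻] + 2[CO3²⁻] = (α₁ + 2α₂)·DIC
At pH 7.90: [H⁺]/K1 = 10^-1.94 = 0.011482, K2/[H⁺] = 10^-1.01 = 0.097724
α₁ = 1/(1 + 0.011482 + 0.097724) = 1/1.1092 = 0.9015; α₂ = α₁·K2/[H⁺] = 0.08810
α₁ + 2α₂ = 1.0778
CA = 1.0778 × 2.04 = 2.20 mmol/kg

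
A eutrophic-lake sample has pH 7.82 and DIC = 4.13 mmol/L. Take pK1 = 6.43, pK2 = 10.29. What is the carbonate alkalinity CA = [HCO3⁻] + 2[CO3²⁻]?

CA = 3.98 mmol/L

CA = [HCO3⁻] + 2[CO3²⁻] = (α₁ + 2α₂)·DIC
At pH 7.82: [H⁺]/K1 = 10^-1.39 = 0.040738, K2/[H⁺] = 10^-2.47 = 0.0033884
α₁ = 1/(1 + 0.040738 + 0.0033884) = 1/1.0441 = 0.9577; α₂ = α₁·K2/[H⁺] = 0.003245
α₁ + 2α₂ = 0.9642
CA = 0.9642 × 4.13 = 3.98 mmol/L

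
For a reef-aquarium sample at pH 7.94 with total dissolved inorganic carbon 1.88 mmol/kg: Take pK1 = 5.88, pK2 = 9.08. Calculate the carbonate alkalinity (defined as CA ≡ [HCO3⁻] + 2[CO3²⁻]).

CA = 1.99 mmol/kg

CA = [HCO3⁻] + 2[CO3²⁻] = (α₁ + 2α₂)·DIC
At pH 7.94: [H⁺]/K1 = 10^-2.06 = 0.0087096, K2/[H⁺] = 10^-1.14 = 0.072444
α₁ = 1/(1 + 0.0087096 + 0.072444) = 1/1.0812 = 0.9249; α₂ = α₁·K2/[H⁺] = 0.06701
α₁ + 2α₂ = 1.0589
CA = 1.0589 × 1.88 = 1.99 mmol/kg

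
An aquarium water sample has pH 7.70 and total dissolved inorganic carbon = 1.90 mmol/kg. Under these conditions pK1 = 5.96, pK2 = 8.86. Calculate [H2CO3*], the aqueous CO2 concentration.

[CO2*] = 0.0318 mmol/kg

α₀ = 1 / (1 + K1/[H⁺] + K1K2/[H⁺]²) = 1 / (1 + 10^+1.74 + 10^+0.58)
   = 1 / (1 + 54.954 + 3.8019) = 1/59.756 = 0.01673
[CO2*] = α₀ × DIC = 0.01673 × 1.90 = 0.0318 mmol/kg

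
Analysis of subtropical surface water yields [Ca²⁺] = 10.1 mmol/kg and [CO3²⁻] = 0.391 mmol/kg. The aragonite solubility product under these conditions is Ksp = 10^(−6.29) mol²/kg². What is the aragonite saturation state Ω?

Ω = 7.70

Ksp = 10^(−6.29) = 5.129×10^-7
Ω = [Ca²⁺][CO3²⁻]/Ksp = (10.1×10^-3)(0.391×10^-3) / 5.129×10^-7 = 7.70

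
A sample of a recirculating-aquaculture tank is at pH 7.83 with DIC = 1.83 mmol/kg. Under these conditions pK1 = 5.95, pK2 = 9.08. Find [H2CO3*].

α₀ = 1 / (1 + K1/[H⁺] + K1K2/[H⁺]²) = 1 / (1 + 10^+1.88 + 10^+0.63)
   = 1 / (1 + 75.858 + 4.2658) = 1/81.124 = 0.01233
[CO2*] = α₀ × DIC = 0.01233 × 1.83 = 0.0226 mmol/kg

[CO2*] = 0.0226 mmol/kg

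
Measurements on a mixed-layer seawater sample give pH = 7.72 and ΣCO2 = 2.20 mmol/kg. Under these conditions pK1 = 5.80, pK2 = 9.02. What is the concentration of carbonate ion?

[CO3²⁻] = 0.104 mmol/kg

α₂ = 1 / (1 + [H⁺]/K2 + [H⁺]²/(K1K2)) = 1 / (1 + 10^+1.30 + 10^-0.62)
   = 1 / (1 + 19.953 + 0.23988) = 1/21.193 = 0.04719
[CO3²⁻] = α₂ × DIC = 0.04719 × 2.20 = 0.104 mmol/kg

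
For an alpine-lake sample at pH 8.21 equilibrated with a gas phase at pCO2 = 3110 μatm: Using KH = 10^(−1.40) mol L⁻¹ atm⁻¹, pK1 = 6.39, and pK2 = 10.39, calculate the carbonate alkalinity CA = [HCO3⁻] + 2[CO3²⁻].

[CO2*] = KH · pCO2 = 10^(−1.40) × 3110×10^-6 = 1.238×10^-4 mol/L
α₀ = 1/(1 + K1/[H⁺] + K1K2/[H⁺]²) = 1/(1 + 10^+1.82 + 10^-0.36) = 0.01481
DIC = [CO2*]/α₀ = 1.238×10^-4 / 0.01481 = 8.358 mmol/L
CA = (α₁ + 2α₂)·DIC = (0.9787 + 2×0.006466) × 8.358 = 8.29 mmol/L

CA = 8.29 mmol/L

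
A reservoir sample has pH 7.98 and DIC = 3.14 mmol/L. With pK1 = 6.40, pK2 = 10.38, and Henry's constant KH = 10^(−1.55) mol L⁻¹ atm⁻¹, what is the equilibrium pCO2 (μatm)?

α₀ = 1 / (1 + K1/[H⁺] + K1K2/[H⁺]²) = 1 / (1 + 10^+1.58 + 10^-0.82)
   = 1 / (1 + 38.019 + 0.15136) = 1/39.170 = 0.02553
[CO2*] = α₀ × DIC = 0.02553 × 3.14 = 0.08016 mmol/L
pCO2 = [CO2*]/KH = 8.016×10^-5 / 2.818×10^-2 = 2840 μatm

pCO2 = 2840 μatm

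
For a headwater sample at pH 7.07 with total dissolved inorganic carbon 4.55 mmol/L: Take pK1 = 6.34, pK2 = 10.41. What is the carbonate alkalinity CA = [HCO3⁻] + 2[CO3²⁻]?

CA = 3.84 mmol/L

CA = [HCO3⁻] + 2[CO3²⁻] = (α₁ + 2α₂)·DIC
At pH 7.07: [H⁺]/K1 = 10^-0.73 = 0.18621, K2/[H⁺] = 10^-3.34 = 0.00045709
α₁ = 1/(1 + 0.18621 + 0.00045709) = 1/1.1867 = 0.8427; α₂ = α₁·K2/[H⁺] = 0.0003852
α₁ + 2α₂ = 0.8435
CA = 0.8435 × 4.55 = 3.84 mmol/L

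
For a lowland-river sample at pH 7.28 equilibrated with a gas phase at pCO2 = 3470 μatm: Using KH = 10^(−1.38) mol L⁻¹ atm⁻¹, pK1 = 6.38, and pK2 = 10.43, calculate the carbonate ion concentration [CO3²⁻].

[CO2*] = KH · pCO2 = 10^(−1.38) × 3470×10^-6 = 1.447×10^-4 mol/L
α₀ = 1/(1 + K1/[H⁺] + K1K2/[H⁺]²) = 1/(1 + 10^+0.90 + 10^-2.25) = 0.1117
DIC = [CO2*]/α₀ = 1.447×10^-4 / 0.1117 = 1.294 mmol/L
[CO3²⁻] = α₂·DIC; α₂ = 0.0006284, so [CO3²⁻] = 0.0006284 × 1.294 = 0.000813 mmol/L = 0.813 μmol/L

[CO3²⁻] = 0.813 μmol/L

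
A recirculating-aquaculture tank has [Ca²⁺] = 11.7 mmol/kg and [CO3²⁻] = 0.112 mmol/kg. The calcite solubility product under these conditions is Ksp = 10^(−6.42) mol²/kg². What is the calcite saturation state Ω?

Ω = 3.45

Ksp = 10^(−6.42) = 3.802×10^-7
Ω = [Ca²⁺][CO3²⁻]/Ksp = (11.7×10^-3)(0.112×10^-3) / 3.802×10^-7 = 3.45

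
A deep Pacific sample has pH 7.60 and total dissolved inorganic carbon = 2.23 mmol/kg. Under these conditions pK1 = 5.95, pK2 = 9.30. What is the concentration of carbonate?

[CO3²⁻] = 0.0427 mmol/kg

α₂ = 1 / (1 + [H⁺]/K2 + [H⁺]²/(K1K2)) = 1 / (1 + 10^+1.70 + 10^+0.05)
   = 1 / (1 + 50.119 + 1.1220) = 1/52.241 = 0.01914
[CO3²⁻] = α₂ × DIC = 0.01914 × 2.23 = 0.0427 mmol/kg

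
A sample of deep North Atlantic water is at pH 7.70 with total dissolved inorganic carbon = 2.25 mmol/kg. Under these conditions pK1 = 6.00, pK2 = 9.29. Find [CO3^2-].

α₂ = 1 / (1 + [H⁺]/K2 + [H⁺]²/(K1K2)) = 1 / (1 + 10^+1.59 + 10^-0.11)
   = 1 / (1 + 38.905 + 0.77625) = 1/40.681 = 0.02458
[CO3²⁻] = α₂ × DIC = 0.02458 × 2.25 = 0.0553 mmol/kg

[CO3²⁻] = 0.0553 mmol/kg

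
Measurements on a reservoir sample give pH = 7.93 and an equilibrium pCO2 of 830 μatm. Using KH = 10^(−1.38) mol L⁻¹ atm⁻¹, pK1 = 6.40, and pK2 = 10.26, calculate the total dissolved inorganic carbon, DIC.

DIC = 1.21 mmol/L

[CO2*] = KH · pCO2 = 10^(−1.38) × 830×10^-6 = 3.460×10^-5 mol/L
α₀ = 1/(1 + K1/[H⁺] + K1K2/[H⁺]²) = 1/(1 + 10^+1.53 + 10^-0.80) = 0.02854
DIC = [CO2*]/α₀ = 3.460×10^-5 / 0.02854 = 1.21 mmol/L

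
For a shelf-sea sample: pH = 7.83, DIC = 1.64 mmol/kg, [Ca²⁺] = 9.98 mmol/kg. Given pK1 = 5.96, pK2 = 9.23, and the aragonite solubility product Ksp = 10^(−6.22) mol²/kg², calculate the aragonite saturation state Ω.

Ω = 1.03

α₂ = 1 / (1 + [H⁺]/K2 + [H⁺]²/(K1K2)) = 1 / (1 + 10^+1.40 + 10^-0.47)
   = 1 / (1 + 25.119 + 0.33884) = 1/26.458 = 0.03780
[CO3²⁻] = α₂ × DIC = 0.03780 × 1.64 = 0.06199 mmol/kg
Ksp = 10^(−6.22) = 6.026×10^-7
Ω = [Ca²⁺][CO3²⁻]/Ksp = (9.98×10^-3)(6.199×10^-5) / 6.026×10^-7 = 1.03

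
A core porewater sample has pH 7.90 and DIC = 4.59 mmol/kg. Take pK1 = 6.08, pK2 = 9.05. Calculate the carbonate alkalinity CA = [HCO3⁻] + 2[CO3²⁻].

CA = 4.83 mmol/kg

CA = [HCO3⁻] + 2[CO3²⁻] = (α₁ + 2α₂)·DIC
At pH 7.90: [H⁺]/K1 = 10^-1.82 = 0.015136, K2/[H⁺] = 10^-1.15 = 0.070795
α₁ = 1/(1 + 0.015136 + 0.070795) = 1/1.0859 = 0.9209; α₂ = α₁·K2/[H⁺] = 0.06519
α₁ + 2α₂ = 1.0513
CA = 1.0513 × 4.59 = 4.83 mmol/kg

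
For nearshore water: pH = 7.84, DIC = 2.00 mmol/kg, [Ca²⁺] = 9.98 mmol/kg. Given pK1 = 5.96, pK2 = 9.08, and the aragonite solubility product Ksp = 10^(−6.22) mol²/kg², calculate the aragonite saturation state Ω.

Ω = 1.78

α₂ = 1 / (1 + [H⁺]/K2 + [H⁺]²/(K1K2)) = 1 / (1 + 10^+1.24 + 10^-0.64)
   = 1 / (1 + 17.378 + 0.22909) = 1/18.607 = 0.05374
[CO3²⁻] = α₂ × DIC = 0.05374 × 2.00 = 0.1075 mmol/kg
Ksp = 10^(−6.22) = 6.026×10^-7
Ω = [Ca²⁺][CO3²⁻]/Ksp = (9.98×10^-3)(1.075×10^-4) / 6.026×10^-7 = 1.78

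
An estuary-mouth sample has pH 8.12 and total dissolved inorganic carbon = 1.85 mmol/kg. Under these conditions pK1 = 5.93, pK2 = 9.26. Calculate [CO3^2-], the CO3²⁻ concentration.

[CO3²⁻] = 0.124 mmol/kg

α₂ = 1 / (1 + [H⁺]/K2 + [H⁺]²/(K1K2)) = 1 / (1 + 10^+1.14 + 10^-1.05)
   = 1 / (1 + 13.804 + 0.089125) = 1/14.893 = 0.06715
[CO3²⁻] = α₂ × DIC = 0.06715 × 1.85 = 0.124 mmol/kg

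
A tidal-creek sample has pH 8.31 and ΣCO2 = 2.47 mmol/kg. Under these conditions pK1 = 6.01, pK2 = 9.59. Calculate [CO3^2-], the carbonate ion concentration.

[CO3²⁻] = 0.123 mmol/kg

α₂ = 1 / (1 + [H⁺]/K2 + [H⁺]²/(K1K2)) = 1 / (1 + 10^+1.28 + 10^-1.02)
   = 1 / (1 + 19.055 + 0.095499) = 1/20.150 = 0.04963
[CO3²⁻] = α₂ × DIC = 0.04963 × 2.47 = 0.123 mmol/kg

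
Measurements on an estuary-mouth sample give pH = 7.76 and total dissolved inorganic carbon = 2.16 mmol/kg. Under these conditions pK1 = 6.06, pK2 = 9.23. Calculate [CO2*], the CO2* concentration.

α₀ = 1 / (1 + K1/[H⁺] + K1K2/[H⁺]²) = 1 / (1 + 10^+1.70 + 10^+0.23)
   = 1 / (1 + 50.119 + 1.6982) = 1/52.817 = 0.01893
[CO2*] = α₀ × DIC = 0.01893 × 2.16 = 0.0409 mmol/kg

[CO2*] = 0.0409 mmol/kg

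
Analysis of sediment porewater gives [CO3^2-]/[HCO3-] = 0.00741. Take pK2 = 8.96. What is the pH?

pH = 6.83

From K2 = [H⁺][CO3^2-]/[HCO3-]:  pH = pK2 + log₁₀([CO3^2-]/[HCO3-])
log₁₀(0.00741) = -2.130
pH = 8.96 + (-2.130) = 6.83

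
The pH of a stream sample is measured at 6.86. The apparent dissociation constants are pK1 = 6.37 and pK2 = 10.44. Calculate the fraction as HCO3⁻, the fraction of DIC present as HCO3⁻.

α₁ = 0.755

α₁ = 1 / (1 + [H⁺]/K1 + K2/[H⁺]) = 1 / (1 + 10^-0.49 + 10^-3.58)
   = 1 / (1 + 0.32359 + 0.00026303) = 1/1.3239 = 0.7554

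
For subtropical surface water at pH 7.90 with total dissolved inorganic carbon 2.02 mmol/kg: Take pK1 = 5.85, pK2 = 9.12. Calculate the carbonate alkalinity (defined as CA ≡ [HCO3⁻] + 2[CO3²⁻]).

CA = [HCO3⁻] + 2[CO3²⁻] = (α₁ + 2α₂)·DIC
At pH 7.90: [H⁺]/K1 = 10^-2.05 = 0.0089125, K2/[H⁺] = 10^-1.22 = 0.060256
α₁ = 1/(1 + 0.0089125 + 0.060256) = 1/1.0692 = 0.9353; α₂ = α₁·K2/[H⁺] = 0.05636
α₁ + 2α₂ = 1.0480
CA = 1.0480 × 2.02 = 2.12 mmol/kg

CA = 2.12 mmol/kg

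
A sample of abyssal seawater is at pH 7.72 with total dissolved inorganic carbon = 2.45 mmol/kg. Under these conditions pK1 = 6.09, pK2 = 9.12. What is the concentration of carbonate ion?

α₂ = 1 / (1 + [H⁺]/K2 + [H⁺]²/(K1K2)) = 1 / (1 + 10^+1.40 + 10^-0.23)
   = 1 / (1 + 25.119 + 0.58884) = 1/26.708 = 0.03744
[CO3²⁻] = α₂ × DIC = 0.03744 × 2.45 = 0.0917 mmol/kg

[CO3²⁻] = 0.0917 mmol/kg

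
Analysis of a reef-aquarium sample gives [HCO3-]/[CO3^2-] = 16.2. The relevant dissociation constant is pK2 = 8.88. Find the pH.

pH = 7.67

From K2 = [H⁺][CO3^2-]/[HCO3-]:  pH = pK2 − log₁₀([HCO3-]/[CO3^2-])
log₁₀(16.2) = +1.210
pH = 8.88 − (+1.210) = 7.67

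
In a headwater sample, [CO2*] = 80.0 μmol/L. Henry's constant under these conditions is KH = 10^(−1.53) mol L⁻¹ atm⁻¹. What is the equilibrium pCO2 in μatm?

pCO2 = 2710 μatm

KH = 10^(−1.53) = 2.951×10^-2 mol L⁻¹ atm⁻¹
pCO2 = [CO2*]/KH = 80.0×10^-6 / 2.951×10^-2 = 2.71×10^-3 atm = 2710 μatm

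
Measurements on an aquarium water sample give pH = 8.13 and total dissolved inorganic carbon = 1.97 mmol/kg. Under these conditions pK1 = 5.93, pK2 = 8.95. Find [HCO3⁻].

α₁ = 1 / (1 + [H⁺]/K1 + K2/[H⁺]) = 1 / (1 + 10^-2.20 + 10^-0.82)
   = 1 / (1 + 0.0063096 + 0.15136) = 1/1.1577 = 0.8638
[HCO3⁻] = α₁ × DIC = 0.8638 × 1.97 = 1.70 mmol/kg

[HCO3⁻] = 1.70 mmol/kg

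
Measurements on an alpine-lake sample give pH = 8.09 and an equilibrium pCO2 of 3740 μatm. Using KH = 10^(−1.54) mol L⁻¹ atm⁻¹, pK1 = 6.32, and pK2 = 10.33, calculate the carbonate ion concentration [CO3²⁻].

[CO2*] = KH · pCO2 = 10^(−1.54) × 3740×10^-6 = 1.079×10^-4 mol/L
α₀ = 1/(1 + K1/[H⁺] + K1K2/[H⁺]²) = 1/(1 + 10^+1.77 + 10^-0.47) = 0.01660
DIC = [CO2*]/α₀ = 1.079×10^-4 / 0.01660 = 6.496 mmol/L
[CO3²⁻] = α₂·DIC; α₂ = 0.005626, so [CO3²⁻] = 0.005626 × 6.496 = 0.0365 mmol/L

[CO3²⁻] = 0.0365 mmol/L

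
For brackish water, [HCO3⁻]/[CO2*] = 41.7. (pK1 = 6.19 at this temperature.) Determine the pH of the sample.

pH = 7.81

From K1 = [H⁺][HCO3⁻]/[CO2*]:  pH = pK1 + log₁₀([HCO3⁻]/[CO2*])
log₁₀(41.7) = +1.620
pH = 6.19 + (+1.620) = 7.81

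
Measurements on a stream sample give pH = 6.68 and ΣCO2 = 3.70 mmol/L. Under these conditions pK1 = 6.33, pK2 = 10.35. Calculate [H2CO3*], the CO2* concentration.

α₀ = 1 / (1 + K1/[H⁺] + K1K2/[H⁺]²) = 1 / (1 + 10^+0.35 + 10^-3.32)
   = 1 / (1 + 2.2387 + 0.00047863) = 1/3.2392 = 0.3087
[CO2*] = α₀ × DIC = 0.3087 × 3.70 = 1.14 mmol/L

[CO2*] = 1.14 mmol/L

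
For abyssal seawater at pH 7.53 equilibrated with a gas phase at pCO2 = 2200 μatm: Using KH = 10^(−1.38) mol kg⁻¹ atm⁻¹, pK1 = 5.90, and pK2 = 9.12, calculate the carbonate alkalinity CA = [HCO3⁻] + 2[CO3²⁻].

CA = 4.11 mmol/kg

[CO2*] = KH · pCO2 = 10^(−1.38) × 2200×10^-6 = 9.171×10^-5 mol/kg
α₀ = 1/(1 + K1/[H⁺] + K1K2/[H⁺]²) = 1/(1 + 10^+1.63 + 10^+0.04) = 0.02234
DIC = [CO2*]/α₀ = 9.171×10^-5 / 0.02234 = 4.104 mmol/kg
CA = (α₁ + 2α₂)·DIC = (0.9532 + 2×0.02450) × 4.104 = 4.11 mmol/kg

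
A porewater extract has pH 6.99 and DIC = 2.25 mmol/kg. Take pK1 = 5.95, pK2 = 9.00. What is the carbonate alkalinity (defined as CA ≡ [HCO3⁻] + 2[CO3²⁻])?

CA = 2.08 mmol/kg

CA = [HCO3⁻] + 2[CO3²⁻] = (α₁ + 2α₂)·DIC
At pH 6.99: [H⁺]/K1 = 10^-1.04 = 0.091201, K2/[H⁺] = 10^-2.01 = 0.0097724
α₁ = 1/(1 + 0.091201 + 0.0097724) = 1/1.1010 = 0.9083; α₂ = α₁·K2/[H⁺] = 0.008876
α₁ + 2α₂ = 0.9260
CA = 0.9260 × 2.25 = 2.08 mmol/kg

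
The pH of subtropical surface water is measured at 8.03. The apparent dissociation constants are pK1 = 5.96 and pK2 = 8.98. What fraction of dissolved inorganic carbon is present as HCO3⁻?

α₁ = 1 / (1 + [H⁺]/K1 + K2/[H⁺]) = 1 / (1 + 10^-2.07 + 10^-0.95)
   = 1 / (1 + 0.0085114 + 0.11220) = 1/1.1207 = 0.8923

α₁ = 0.892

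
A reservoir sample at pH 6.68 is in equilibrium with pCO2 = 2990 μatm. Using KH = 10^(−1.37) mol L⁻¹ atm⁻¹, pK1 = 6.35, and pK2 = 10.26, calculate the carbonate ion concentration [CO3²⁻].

[CO3²⁻] = 0.0717 μmol/L

[CO2*] = KH · pCO2 = 10^(−1.37) × 2990×10^-6 = 1.275×10^-4 mol/L
α₀ = 1/(1 + K1/[H⁺] + K1K2/[H⁺]²) = 1/(1 + 10^+0.33 + 10^-3.25) = 0.3186
DIC = [CO2*]/α₀ = 1.275×10^-4 / 0.3186 = 0.4003 mmol/L
[CO3²⁻] = α₂·DIC; α₂ = 0.0001792, so [CO3²⁻] = 0.0001792 × 0.4003 = 7.17×10^-5 mmol/L = 0.0717 μmol/L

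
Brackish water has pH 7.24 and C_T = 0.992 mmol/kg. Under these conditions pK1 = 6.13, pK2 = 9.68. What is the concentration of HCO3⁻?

[HCO3⁻] = 0.917 mmol/kg

α₁ = 1 / (1 + [H⁺]/K1 + K2/[H⁺]) = 1 / (1 + 10^-1.11 + 10^-2.44)
   = 1 / (1 + 0.077625 + 0.0036308) = 1/1.0813 = 0.9249
[HCO3⁻] = α₁ × DIC = 0.9249 × 0.992 = 0.917 mmol/kg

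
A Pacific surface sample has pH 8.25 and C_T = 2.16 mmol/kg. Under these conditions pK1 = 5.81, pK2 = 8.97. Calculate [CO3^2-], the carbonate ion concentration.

[CO3²⁻] = 0.345 mmol/kg

α₂ = 1 / (1 + [H⁺]/K2 + [H⁺]²/(K1K2)) = 1 / (1 + 10^+0.72 + 10^-1.72)
   = 1 / (1 + 5.2481 + 0.019055) = 1/6.2671 = 0.1596
[CO3²⁻] = α₂ × DIC = 0.1596 × 2.16 = 0.345 mmol/kg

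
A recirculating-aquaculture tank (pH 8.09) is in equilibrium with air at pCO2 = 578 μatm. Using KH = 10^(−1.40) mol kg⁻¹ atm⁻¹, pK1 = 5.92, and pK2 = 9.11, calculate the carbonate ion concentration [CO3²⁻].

[CO3²⁻] = 0.325 mmol/kg

[CO2*] = KH · pCO2 = 10^(−1.40) × 578×10^-6 = 2.301×10^-5 mol/kg
α₀ = 1/(1 + K1/[H⁺] + K1K2/[H⁺]²) = 1/(1 + 10^+2.17 + 10^+1.15) = 0.006134
DIC = [CO2*]/α₀ = 2.301×10^-5 / 0.006134 = 3.752 mmol/kg
[CO3²⁻] = α₂·DIC; α₂ = 0.08664, so [CO3²⁻] = 0.08664 × 3.752 = 0.325 mmol/kg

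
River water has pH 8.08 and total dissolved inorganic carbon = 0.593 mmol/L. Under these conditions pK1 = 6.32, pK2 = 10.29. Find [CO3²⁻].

α₂ = 1 / (1 + [H⁺]/K2 + [H⁺]²/(K1K2)) = 1 / (1 + 10^+2.21 + 10^+0.45)
   = 1 / (1 + 162.18 + 2.8184) = 1/166.00 = 0.006024
[CO3²⁻] = α₂ × DIC = 0.006024 × 0.593 = 0.00357 mmol/L = 3.57 μmol/L

[CO3²⁻] = 3.57 μmol/L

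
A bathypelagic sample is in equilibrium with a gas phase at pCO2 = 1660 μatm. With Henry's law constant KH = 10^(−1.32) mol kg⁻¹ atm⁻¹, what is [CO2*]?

[CO2*] = 79.5 μmol/kg

KH = 10^(−1.32) = 4.786×10^-2 mol kg⁻¹ atm⁻¹
[CO2*] = KH · pCO2 = 4.786×10^-2 × 1660×10^-6 atm = 7.95×10^-5 mol/kg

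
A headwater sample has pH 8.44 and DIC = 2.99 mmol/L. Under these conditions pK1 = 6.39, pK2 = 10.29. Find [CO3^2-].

α₂ = 1 / (1 + [H⁺]/K2 + [H⁺]²/(K1K2)) = 1 / (1 + 10^+1.85 + 10^-0.20)
   = 1 / (1 + 70.795 + 0.63096) = 1/72.426 = 0.01381
[CO3²⁻] = α₂ × DIC = 0.01381 × 2.99 = 0.0413 mmol/L

[CO3²⁻] = 0.0413 mmol/L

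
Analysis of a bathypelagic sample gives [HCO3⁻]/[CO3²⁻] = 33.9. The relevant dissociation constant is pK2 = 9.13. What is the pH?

pH = 7.60

From K2 = [H⁺][CO3²⁻]/[HCO3⁻]:  pH = pK2 − log₁₀([HCO3⁻]/[CO3²⁻])
log₁₀(33.9) = +1.530
pH = 9.13 − (+1.530) = 7.60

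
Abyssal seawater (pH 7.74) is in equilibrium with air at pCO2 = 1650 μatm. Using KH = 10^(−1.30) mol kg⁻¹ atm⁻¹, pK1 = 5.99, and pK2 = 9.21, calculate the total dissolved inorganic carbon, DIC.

DIC = 4.89 mmol/kg

[CO2*] = KH · pCO2 = 10^(−1.30) × 1650×10^-6 = 8.270×10^-5 mol/kg
α₀ = 1/(1 + K1/[H⁺] + K1K2/[H⁺]²) = 1/(1 + 10^+1.75 + 10^+0.28) = 0.01691
DIC = [CO2*]/α₀ = 8.270×10^-5 / 0.01691 = 4.89 mmol/kg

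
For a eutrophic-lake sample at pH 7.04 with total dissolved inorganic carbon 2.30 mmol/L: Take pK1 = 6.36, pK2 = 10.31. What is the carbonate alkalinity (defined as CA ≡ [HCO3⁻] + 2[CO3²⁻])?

CA = [HCO3⁻] + 2[CO3²⁻] = (α₁ + 2α₂)·DIC
At pH 7.04: [H⁺]/K1 = 10^-0.68 = 0.20893, K2/[H⁺] = 10^-3.27 = 0.00053703
α₁ = 1/(1 + 0.20893 + 0.00053703) = 1/1.2095 = 0.8268; α₂ = α₁·K2/[H⁺] = 0.0004440
α₁ + 2α₂ = 0.8277
CA = 0.8277 × 2.30 = 1.90 mmol/L

CA = 1.90 mmol/L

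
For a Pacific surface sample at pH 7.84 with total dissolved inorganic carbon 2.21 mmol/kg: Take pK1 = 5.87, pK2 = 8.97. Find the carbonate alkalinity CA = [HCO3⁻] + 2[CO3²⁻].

CA = [HCO3⁻] + 2[CO3²⁻] = (α₁ + 2α₂)·DIC
At pH 7.84: [H⁺]/K1 = 10^-1.97 = 0.010715, K2/[H⁺] = 10^-1.13 = 0.074131
α₁ = 1/(1 + 0.010715 + 0.074131) = 1/1.0848 = 0.9218; α₂ = α₁·K2/[H⁺] = 0.06833
α₁ + 2α₂ = 1.0585
CA = 1.0585 × 2.21 = 2.34 mmol/kg

CA = 2.34 mmol/kg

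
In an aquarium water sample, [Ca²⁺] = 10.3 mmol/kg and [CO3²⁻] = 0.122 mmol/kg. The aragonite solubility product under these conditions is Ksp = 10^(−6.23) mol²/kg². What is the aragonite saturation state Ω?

Ksp = 10^(−6.23) = 5.888×10^-7
Ω = [Ca²⁺][CO3²⁻]/Ksp = (10.3×10^-3)(0.122×10^-3) / 5.888×10^-7 = 2.13

Ω = 2.13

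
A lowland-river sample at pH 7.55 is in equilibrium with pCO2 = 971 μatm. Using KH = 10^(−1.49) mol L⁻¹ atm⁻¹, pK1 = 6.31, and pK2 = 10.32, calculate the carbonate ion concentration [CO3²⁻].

[CO3²⁻] = 0.927 μmol/L

[CO2*] = KH · pCO2 = 10^(−1.49) × 971×10^-6 = 3.142×10^-5 mol/L
α₀ = 1/(1 + K1/[H⁺] + K1K2/[H⁺]²) = 1/(1 + 10^+1.24 + 10^-1.53) = 0.05433
DIC = [CO2*]/α₀ = 3.142×10^-5 / 0.05433 = 0.5784 mmol/L
[CO3²⁻] = α₂·DIC; α₂ = 0.001603, so [CO3²⁻] = 0.001603 × 0.5784 = 0.000927 mmol/L = 0.927 μmol/L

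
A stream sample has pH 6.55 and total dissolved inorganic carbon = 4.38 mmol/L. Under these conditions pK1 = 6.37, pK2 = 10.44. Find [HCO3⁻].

α₁ = 1 / (1 + [H⁺]/K1 + K2/[H⁺]) = 1 / (1 + 10^-0.18 + 10^-3.89)
   = 1 / (1 + 0.66069 + 0.00012882) = 1/1.6608 = 0.6021
[HCO3⁻] = α₁ × DIC = 0.6021 × 4.38 = 2.64 mmol/L

[HCO3⁻] = 2.64 mmol/L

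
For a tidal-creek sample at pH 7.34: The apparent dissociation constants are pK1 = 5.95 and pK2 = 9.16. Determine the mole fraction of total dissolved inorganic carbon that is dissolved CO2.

α₀ = 0.0386

α₀ = 1 / (1 + K1/[H⁺] + K1K2/[H⁺]²) = 1 / (1 + 10^+1.39 + 10^-0.43)
   = 1 / (1 + 24.547 + 0.37154) = 1/25.919 = 0.03858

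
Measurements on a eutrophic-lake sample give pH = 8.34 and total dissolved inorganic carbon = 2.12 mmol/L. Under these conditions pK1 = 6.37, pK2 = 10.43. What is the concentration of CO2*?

[CO2*] = 0.0223 mmol/L

α₀ = 1 / (1 + K1/[H⁺] + K1K2/[H⁺]²) = 1 / (1 + 10^+1.97 + 10^-0.12)
   = 1 / (1 + 93.325 + 0.75858) = 1/95.084 = 0.01052
[CO2*] = α₀ × DIC = 0.01052 × 2.12 = 0.0223 mmol/L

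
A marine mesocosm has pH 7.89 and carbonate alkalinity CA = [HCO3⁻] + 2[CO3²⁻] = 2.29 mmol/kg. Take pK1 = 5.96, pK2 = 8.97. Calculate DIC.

CA = [HCO3⁻] + 2[CO3²⁻] = (α₁ + 2α₂)·DIC
At pH 7.89: [H⁺]/K1 = 10^-1.93 = 0.011749, K2/[H⁺] = 10^-1.08 = 0.083176
α₁ = 1/(1 + 0.011749 + 0.083176) = 1/1.0949 = 0.9133; α₂ = α₁·K2/[H⁺] = 0.07597
α₁ + 2α₂ = 1.0652
DIC = CA / (α₁ + 2α₂) = 2.29 / 1.0652 = 2.15 mmol/kg

DIC = 2.15 mmol/kg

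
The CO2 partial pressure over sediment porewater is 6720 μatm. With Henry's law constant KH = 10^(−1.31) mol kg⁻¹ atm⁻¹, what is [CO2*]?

[CO2*] = 329 μmol/kg

KH = 10^(−1.31) = 4.898×10^-2 mol kg⁻¹ atm⁻¹
[CO2*] = KH · pCO2 = 4.898×10^-2 × 6720×10^-6 atm = 3.29×10^-4 mol/kg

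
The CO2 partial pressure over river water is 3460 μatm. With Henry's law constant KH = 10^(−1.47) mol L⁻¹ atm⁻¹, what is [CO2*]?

KH = 10^(−1.47) = 3.388×10^-2 mol L⁻¹ atm⁻¹
[CO2*] = KH · pCO2 = 3.388×10^-2 × 3460×10^-6 atm = 1.17×10^-4 mol/L

[CO2*] = 117 μmol/L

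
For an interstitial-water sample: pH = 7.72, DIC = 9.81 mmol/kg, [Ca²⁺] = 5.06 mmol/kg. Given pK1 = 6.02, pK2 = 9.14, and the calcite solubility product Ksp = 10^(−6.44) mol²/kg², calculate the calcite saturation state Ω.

α₂ = 1 / (1 + [H⁺]/K2 + [H⁺]²/(K1K2)) = 1 / (1 + 10^+1.42 + 10^-0.28)
   = 1 / (1 + 26.303 + 0.52481) = 1/27.827 = 0.03594
[CO3²⁻] = α₂ × DIC = 0.03594 × 9.81 = 0.3525 mmol/kg
Ksp = 10^(−6.44) = 3.631×10^-7
Ω = [Ca²⁺][CO3²⁻]/Ksp = (5.06×10^-3)(3.525×10^-4) / 3.631×10^-7 = 4.91

Ω = 4.91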